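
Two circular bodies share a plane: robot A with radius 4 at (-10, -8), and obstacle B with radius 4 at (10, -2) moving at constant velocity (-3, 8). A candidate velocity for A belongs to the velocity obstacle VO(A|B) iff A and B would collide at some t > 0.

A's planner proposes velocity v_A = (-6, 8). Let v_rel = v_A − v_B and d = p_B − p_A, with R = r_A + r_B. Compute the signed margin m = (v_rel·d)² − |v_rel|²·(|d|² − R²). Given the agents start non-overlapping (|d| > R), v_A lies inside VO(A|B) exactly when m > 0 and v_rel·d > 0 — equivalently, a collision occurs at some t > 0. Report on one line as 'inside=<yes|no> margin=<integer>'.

d = (20, 6),  |d|² = 436;  R = 4+4 = 8,  c = 436−8² = 372
v_rel = (-3, 0),  |v_rel|² = 9;  v_rel·d = (-3)·(20) + (0)·(6) = -60
9·t² + 120·t + 372 = 0  ⇒  m = (-60)² − 9·372 = 252
m = 252 > 0,  v_rel·d = -60 < 0  ⇒  outside

inside=no margin=252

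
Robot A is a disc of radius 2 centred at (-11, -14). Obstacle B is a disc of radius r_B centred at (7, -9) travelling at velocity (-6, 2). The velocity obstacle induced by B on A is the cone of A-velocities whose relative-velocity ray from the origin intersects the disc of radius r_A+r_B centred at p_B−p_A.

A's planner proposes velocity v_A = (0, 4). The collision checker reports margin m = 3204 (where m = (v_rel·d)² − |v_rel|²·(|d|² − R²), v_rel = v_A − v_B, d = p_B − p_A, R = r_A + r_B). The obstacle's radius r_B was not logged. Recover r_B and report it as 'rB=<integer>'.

m = 3204
d = (18, 5);  v_rel = (6, 2),  |v_rel|² = 40
v_rel×d = (6)·(5) − (2)·(18) = -6
since m = R²·40 − (-6)²:  R² = (36 + 3204) / 40 = 81
R = √81 = 9  ⇒  r_B = 9 − 2 = 7

rB=7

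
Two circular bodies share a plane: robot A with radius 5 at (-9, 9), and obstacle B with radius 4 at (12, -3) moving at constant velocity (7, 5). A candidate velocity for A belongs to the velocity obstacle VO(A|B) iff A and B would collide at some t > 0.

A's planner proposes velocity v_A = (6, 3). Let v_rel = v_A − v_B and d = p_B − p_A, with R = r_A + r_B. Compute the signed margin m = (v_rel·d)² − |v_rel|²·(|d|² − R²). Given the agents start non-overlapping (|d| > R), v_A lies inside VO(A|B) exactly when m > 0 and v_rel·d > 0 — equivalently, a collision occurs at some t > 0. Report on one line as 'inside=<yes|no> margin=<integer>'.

d = (21, -12),  |d|² = 585;  R = 5+4 = 9,  c = 585−9² = 504
v_rel = (-1, -2),  |v_rel|² = 5;  v_rel·d = (-1)·(21) + (-2)·(-12) = 3
5·t² − 6·t + 504 = 0  ⇒  m = 3² − 5·504 = -2511
m = -2511 < 0,  v_rel·d = 3 > 0  ⇒  outside

inside=no margin=-2511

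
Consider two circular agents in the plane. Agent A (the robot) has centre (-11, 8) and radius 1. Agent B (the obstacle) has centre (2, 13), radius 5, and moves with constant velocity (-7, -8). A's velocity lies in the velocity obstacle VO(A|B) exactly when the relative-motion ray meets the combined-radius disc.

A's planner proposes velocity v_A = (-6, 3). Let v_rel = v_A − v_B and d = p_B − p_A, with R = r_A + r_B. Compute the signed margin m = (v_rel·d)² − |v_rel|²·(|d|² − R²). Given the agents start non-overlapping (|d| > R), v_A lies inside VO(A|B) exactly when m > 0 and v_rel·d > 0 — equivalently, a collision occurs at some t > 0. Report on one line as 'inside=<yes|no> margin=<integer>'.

d = (13, 5),  |d|² = 194;  R = 1+5 = 6,  c = 194−6² = 158
v_rel = (1, 11),  |v_rel|² = 122;  v_rel·d = (1)·(13) + (11)·(5) = 68
122·t² − 136·t + 158 = 0  ⇒  m = 68² − 122·158 = -14652
m = -14652 < 0,  v_rel·d = 68 > 0  ⇒  outside

inside=no margin=-14652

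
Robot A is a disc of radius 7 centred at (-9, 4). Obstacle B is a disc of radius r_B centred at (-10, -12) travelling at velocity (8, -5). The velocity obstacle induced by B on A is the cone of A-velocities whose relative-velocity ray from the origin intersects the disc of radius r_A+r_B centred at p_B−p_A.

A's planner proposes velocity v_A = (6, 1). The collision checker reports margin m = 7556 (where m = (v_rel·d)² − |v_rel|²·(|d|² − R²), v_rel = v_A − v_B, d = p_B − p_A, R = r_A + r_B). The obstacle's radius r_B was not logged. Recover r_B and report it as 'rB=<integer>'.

m = 7556
d = (-1, -16);  v_rel = (-2, 6),  |v_rel|² = 40
v_rel×d = (-2)·(-16) − (6)·(-1) = 38
since m = R²·40 − 38²:  R² = (1444 + 7556) / 40 = 225
R = √225 = 15  ⇒  r_B = 15 − 7 = 8

rB=8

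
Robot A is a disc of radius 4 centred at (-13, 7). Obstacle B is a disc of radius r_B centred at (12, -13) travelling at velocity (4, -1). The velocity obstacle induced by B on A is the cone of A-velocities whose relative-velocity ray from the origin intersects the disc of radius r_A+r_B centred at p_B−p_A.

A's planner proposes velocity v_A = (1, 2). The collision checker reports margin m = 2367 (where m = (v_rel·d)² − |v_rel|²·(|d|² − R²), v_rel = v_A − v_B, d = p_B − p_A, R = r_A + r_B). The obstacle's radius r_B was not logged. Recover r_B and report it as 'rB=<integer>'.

m = 2367
d = (25, -20);  v_rel = (-3, 3),  |v_rel|² = 18
v_rel×d = (-3)·(-20) − (3)·(25) = -15
since m = R²·18 − (-15)²:  R² = (225 + 2367) / 18 = 144
R = √144 = 12  ⇒  r_B = 12 − 4 = 8

rB=8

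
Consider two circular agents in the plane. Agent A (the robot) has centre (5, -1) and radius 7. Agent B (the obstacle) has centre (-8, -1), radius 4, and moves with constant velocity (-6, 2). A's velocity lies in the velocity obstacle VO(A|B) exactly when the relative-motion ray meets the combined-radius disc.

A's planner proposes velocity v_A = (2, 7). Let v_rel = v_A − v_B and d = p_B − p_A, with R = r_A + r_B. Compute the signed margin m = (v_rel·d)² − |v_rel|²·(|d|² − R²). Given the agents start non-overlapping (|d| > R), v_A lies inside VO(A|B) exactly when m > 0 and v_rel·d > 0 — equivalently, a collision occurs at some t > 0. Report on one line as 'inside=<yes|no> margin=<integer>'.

d = (-13, 0),  |d|² = 169;  R = 7+4 = 11,  c = 169−11² = 48
v_rel = (8, 5),  |v_rel|² = 89;  v_rel·d = (8)·(-13) + (5)·(0) = -104
89·t² + 208·t + 48 = 0  ⇒  m = (-104)² − 89·48 = 6544
m = 6544 > 0,  v_rel·d = -104 < 0  ⇒  outside

inside=no margin=6544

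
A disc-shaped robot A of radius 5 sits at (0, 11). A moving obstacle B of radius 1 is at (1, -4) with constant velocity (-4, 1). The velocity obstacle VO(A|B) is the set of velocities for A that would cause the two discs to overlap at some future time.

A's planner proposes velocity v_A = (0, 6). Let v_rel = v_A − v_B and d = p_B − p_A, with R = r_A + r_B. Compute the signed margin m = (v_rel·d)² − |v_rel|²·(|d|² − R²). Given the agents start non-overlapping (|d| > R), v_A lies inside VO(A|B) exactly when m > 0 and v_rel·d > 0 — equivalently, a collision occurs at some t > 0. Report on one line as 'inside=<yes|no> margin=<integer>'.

d = (1, -15),  |d|² = 226;  R = 5+1 = 6,  c = 226−6² = 190
v_rel = (4, 5),  |v_rel|² = 41;  v_rel·d = (4)·(1) + (5)·(-15) = -71
41·t² + 142·t + 190 = 0  ⇒  m = (-71)² − 41·190 = -2749
m = -2749 < 0,  v_rel·d = -71 < 0  ⇒  outside

inside=no margin=-2749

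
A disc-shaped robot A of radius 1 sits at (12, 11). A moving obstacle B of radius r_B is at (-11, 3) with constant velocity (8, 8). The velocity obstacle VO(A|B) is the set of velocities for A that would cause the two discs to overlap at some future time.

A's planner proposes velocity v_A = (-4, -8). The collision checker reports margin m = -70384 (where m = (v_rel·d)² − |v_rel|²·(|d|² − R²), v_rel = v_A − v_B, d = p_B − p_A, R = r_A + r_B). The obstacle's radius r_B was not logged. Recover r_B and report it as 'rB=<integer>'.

m = -70384
d = (-23, -8);  v_rel = (-12, -16),  |v_rel|² = 400
v_rel×d = (-12)·(-8) − (-16)·(-23) = -272
since m = R²·400 − (-272)²:  R² = (73984 + -70384) / 400 = 9
R = √9 = 3  ⇒  r_B = 3 − 1 = 2

rB=2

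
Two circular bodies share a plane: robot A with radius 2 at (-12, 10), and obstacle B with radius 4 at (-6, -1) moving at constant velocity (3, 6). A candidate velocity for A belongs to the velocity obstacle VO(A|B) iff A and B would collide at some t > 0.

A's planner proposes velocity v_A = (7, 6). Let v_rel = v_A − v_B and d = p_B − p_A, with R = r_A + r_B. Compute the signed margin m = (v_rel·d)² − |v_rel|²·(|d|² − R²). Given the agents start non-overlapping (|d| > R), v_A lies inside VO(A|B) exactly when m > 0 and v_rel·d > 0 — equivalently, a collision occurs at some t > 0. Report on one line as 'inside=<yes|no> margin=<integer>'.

d = (6, -11),  |d|² = 157;  R = 2+4 = 6,  c = 157−6² = 121
v_rel = (4, 0),  |v_rel|² = 16;  v_rel·d = (4)·(6) + (0)·(-11) = 24
16·t² − 48·t + 121 = 0  ⇒  m = 24² − 16·121 = -1360
m = -1360 < 0,  v_rel·d = 24 > 0  ⇒  outside

inside=no margin=-1360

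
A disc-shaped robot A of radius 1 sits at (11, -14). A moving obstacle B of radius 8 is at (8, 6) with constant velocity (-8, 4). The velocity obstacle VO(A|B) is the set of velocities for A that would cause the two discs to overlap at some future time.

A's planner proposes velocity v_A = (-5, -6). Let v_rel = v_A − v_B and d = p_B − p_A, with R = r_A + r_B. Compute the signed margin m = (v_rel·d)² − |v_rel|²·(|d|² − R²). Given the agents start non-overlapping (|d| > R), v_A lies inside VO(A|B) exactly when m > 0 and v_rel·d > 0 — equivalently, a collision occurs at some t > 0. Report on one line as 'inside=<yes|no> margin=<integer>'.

d = (-3, 20),  |d|² = 409;  R = 1+8 = 9,  c = 409−9² = 328
v_rel = (3, -10),  |v_rel|² = 109;  v_rel·d = (3)·(-3) + (-10)·(20) = -209
109·t² + 418·t + 328 = 0  ⇒  m = (-209)² − 109·328 = 7929
m = 7929 > 0,  v_rel·d = -209 < 0  ⇒  outside

inside=no margin=7929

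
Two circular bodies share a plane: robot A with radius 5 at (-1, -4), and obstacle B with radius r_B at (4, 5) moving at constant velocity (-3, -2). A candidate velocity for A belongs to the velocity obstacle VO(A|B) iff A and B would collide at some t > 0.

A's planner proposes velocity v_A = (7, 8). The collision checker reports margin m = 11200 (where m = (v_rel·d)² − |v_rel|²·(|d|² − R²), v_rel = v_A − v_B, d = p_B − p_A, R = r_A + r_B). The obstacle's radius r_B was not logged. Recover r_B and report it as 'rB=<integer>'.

m = 11200
d = (5, 9);  v_rel = (10, 10),  |v_rel|² = 200
v_rel×d = (10)·(9) − (10)·(5) = 40
since m = R²·200 − 40²:  R² = (1600 + 11200) / 200 = 64
R = √64 = 8  ⇒  r_B = 8 − 5 = 3

rB=3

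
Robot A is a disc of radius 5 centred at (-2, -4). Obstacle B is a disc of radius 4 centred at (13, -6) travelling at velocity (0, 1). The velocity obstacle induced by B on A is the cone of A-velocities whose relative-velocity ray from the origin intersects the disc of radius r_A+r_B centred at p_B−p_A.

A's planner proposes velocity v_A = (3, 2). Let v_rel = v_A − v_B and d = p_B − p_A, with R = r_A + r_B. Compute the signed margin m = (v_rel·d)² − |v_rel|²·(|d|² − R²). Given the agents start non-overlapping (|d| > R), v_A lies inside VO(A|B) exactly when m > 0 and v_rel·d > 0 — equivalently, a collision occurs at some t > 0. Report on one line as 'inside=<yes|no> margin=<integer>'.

d = (15, -2),  |d|² = 229;  R = 5+4 = 9,  c = 229−9² = 148
v_rel = (3, 1),  |v_rel|² = 10;  v_rel·d = (3)·(15) + (1)·(-2) = 43
10·t² − 86·t + 148 = 0  ⇒  m = 43² − 10·148 = 369
m = 369 > 0,  v_rel·d = 43 > 0  ⇒  inside

inside=yes margin=369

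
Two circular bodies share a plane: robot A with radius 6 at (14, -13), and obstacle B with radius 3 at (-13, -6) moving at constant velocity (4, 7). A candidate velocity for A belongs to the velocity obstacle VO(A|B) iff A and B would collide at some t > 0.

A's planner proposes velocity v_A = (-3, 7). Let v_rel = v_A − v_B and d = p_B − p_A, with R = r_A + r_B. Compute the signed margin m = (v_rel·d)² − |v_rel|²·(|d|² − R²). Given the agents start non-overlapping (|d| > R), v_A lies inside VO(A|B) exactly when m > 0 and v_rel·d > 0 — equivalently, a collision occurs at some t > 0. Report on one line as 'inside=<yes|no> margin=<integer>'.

d = (-27, 7),  |d|² = 778;  R = 6+3 = 9,  c = 778−9² = 697
v_rel = (-7, 0),  |v_rel|² = 49;  v_rel·d = (-7)·(-27) + (0)·(7) = 189
49·t² − 378·t + 697 = 0  ⇒  m = 189² − 49·697 = 1568
m = 1568 > 0,  v_rel·d = 189 > 0  ⇒  inside

inside=yes margin=1568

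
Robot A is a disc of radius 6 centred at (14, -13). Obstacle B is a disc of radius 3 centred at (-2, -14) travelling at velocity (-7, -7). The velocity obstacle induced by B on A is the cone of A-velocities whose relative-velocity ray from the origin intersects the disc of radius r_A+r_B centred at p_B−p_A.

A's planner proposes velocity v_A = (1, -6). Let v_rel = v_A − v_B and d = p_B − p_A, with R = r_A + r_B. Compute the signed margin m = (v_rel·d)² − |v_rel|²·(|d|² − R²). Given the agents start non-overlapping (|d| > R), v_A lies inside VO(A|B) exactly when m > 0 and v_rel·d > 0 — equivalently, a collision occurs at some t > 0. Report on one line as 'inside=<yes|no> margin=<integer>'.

d = (-16, -1),  |d|² = 257;  R = 6+3 = 9,  c = 257−9² = 176
v_rel = (8, 1),  |v_rel|² = 65;  v_rel·d = (8)·(-16) + (1)·(-1) = -129
65·t² + 258·t + 176 = 0  ⇒  m = (-129)² − 65·176 = 5201
m = 5201 > 0,  v_rel·d = -129 < 0  ⇒  outside

inside=no margin=5201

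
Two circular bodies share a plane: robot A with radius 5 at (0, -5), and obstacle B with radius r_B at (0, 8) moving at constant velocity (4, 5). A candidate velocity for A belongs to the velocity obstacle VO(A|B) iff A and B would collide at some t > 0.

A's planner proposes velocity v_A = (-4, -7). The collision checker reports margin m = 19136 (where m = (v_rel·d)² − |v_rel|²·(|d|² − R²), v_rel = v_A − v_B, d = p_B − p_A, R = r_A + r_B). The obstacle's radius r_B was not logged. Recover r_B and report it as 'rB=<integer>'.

m = 19136
d = (0, 13);  v_rel = (-8, -12),  |v_rel|² = 208
v_rel×d = (-8)·(13) − (-12)·(0) = -104
since m = R²·208 − (-104)²:  R² = (10816 + 19136) / 208 = 144
R = √144 = 12  ⇒  r_B = 12 − 5 = 7

rB=7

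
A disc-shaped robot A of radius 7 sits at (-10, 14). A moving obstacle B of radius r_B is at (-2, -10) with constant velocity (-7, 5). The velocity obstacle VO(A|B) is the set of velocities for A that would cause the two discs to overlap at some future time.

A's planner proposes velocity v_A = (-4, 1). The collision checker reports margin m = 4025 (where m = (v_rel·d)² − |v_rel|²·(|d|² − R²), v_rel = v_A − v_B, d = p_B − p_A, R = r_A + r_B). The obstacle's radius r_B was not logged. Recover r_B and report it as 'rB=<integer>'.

m = 4025
d = (8, -24);  v_rel = (3, -4),  |v_rel|² = 25
v_rel×d = (3)·(-24) − (-4)·(8) = -40
since m = R²·25 − (-40)²:  R² = (1600 + 4025) / 25 = 225
R = √225 = 15  ⇒  r_B = 15 − 7 = 8

rB=8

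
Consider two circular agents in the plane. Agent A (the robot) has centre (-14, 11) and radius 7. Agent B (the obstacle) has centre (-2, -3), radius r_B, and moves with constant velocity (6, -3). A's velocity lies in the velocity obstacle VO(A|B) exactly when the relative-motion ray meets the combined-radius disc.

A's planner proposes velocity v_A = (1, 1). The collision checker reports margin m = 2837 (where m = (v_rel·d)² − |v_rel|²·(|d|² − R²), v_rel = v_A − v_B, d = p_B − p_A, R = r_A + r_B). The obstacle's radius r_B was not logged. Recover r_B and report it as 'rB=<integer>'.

m = 2837
d = (12, -14);  v_rel = (-5, 4),  |v_rel|² = 41
v_rel×d = (-5)·(-14) − (4)·(12) = 22
since m = R²·41 − 22²:  R² = (484 + 2837) / 41 = 81
R = √81 = 9  ⇒  r_B = 9 − 7 = 2

rB=2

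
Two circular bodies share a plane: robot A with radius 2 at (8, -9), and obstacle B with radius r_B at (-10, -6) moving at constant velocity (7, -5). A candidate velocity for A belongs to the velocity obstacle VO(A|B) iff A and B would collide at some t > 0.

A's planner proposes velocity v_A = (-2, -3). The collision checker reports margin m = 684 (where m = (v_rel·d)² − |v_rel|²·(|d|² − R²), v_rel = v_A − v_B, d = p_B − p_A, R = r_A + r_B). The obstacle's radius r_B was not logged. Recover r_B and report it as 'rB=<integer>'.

m = 684
d = (-18, 3);  v_rel = (-9, 2),  |v_rel|² = 85
v_rel×d = (-9)·(3) − (2)·(-18) = 9
since m = R²·85 − 9²:  R² = (81 + 684) / 85 = 9
R = √9 = 3  ⇒  r_B = 3 − 2 = 1

rB=1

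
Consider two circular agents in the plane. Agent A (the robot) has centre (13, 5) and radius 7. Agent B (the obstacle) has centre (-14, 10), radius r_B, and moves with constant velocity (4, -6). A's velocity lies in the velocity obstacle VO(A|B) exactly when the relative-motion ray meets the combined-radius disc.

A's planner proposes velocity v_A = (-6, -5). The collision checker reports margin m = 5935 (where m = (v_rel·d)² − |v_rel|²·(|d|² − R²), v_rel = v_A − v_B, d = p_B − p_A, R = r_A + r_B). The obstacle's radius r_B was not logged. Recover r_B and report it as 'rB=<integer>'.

m = 5935
d = (-27, 5);  v_rel = (-10, 1),  |v_rel|² = 101
v_rel×d = (-10)·(5) − (1)·(-27) = -23
since m = R²·101 − (-23)²:  R² = (529 + 5935) / 101 = 64
R = √64 = 8  ⇒  r_B = 8 − 7 = 1

rB=1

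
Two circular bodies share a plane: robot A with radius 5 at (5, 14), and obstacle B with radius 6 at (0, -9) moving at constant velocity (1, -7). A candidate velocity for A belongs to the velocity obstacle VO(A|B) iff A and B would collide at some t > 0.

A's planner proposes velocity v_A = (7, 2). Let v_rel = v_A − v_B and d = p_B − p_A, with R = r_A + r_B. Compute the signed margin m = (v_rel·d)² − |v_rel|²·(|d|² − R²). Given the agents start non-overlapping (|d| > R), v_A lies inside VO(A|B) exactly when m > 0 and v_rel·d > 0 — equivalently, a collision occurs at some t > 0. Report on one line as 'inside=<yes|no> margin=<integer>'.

d = (-5, -23),  |d|² = 554;  R = 5+6 = 11,  c = 554−11² = 433
v_rel = (6, 9),  |v_rel|² = 117;  v_rel·d = (6)·(-5) + (9)·(-23) = -237
117·t² + 474·t + 433 = 0  ⇒  m = (-237)² − 117·433 = 5508
m = 5508 > 0,  v_rel·d = -237 < 0  ⇒  outside

inside=no margin=5508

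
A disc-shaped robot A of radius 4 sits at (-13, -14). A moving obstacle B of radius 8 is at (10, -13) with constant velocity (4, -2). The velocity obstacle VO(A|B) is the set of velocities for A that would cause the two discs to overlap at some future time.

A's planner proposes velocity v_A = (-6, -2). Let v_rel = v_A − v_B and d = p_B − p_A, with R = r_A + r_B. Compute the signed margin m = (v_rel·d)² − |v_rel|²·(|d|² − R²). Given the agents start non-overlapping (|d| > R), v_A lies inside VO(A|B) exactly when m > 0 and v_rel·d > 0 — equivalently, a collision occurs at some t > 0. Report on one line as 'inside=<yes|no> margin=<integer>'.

d = (23, 1),  |d|² = 530;  R = 4+8 = 12,  c = 530−12² = 386
v_rel = (-10, 0),  |v_rel|² = 100;  v_rel·d = (-10)·(23) + (0)·(1) = -230
100·t² + 460·t + 386 = 0  ⇒  m = (-230)² − 100·386 = 14300
m = 14300 > 0,  v_rel·d = -230 < 0  ⇒  outside

inside=no margin=14300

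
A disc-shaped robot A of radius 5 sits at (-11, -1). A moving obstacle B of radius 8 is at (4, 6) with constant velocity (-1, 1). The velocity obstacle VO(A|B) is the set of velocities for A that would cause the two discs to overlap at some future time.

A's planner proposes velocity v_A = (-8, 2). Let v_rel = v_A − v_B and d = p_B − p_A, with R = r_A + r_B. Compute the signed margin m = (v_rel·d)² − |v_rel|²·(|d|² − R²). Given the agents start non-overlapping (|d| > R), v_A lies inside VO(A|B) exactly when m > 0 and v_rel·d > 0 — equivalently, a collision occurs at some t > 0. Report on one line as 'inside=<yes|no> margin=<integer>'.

d = (15, 7),  |d|² = 274;  R = 5+8 = 13,  c = 274−13² = 105
v_rel = (-7, 1),  |v_rel|² = 50;  v_rel·d = (-7)·(15) + (1)·(7) = -98
50·t² + 196·t + 105 = 0  ⇒  m = (-98)² − 50·105 = 4354
m = 4354 > 0,  v_rel·d = -98 < 0  ⇒  outside

inside=no margin=4354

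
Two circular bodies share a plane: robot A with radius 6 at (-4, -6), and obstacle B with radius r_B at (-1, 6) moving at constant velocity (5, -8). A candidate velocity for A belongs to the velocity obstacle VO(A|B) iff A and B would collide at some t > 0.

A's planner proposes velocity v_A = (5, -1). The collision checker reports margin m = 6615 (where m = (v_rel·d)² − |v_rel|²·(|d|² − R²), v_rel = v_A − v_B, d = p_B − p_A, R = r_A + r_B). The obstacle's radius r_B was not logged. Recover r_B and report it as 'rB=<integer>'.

m = 6615
d = (3, 12);  v_rel = (0, 7),  |v_rel|² = 49
v_rel×d = (0)·(12) − (7)·(3) = -21
since m = R²·49 − (-21)²:  R² = (441 + 6615) / 49 = 144
R = √144 = 12  ⇒  r_B = 12 − 6 = 6

rB=6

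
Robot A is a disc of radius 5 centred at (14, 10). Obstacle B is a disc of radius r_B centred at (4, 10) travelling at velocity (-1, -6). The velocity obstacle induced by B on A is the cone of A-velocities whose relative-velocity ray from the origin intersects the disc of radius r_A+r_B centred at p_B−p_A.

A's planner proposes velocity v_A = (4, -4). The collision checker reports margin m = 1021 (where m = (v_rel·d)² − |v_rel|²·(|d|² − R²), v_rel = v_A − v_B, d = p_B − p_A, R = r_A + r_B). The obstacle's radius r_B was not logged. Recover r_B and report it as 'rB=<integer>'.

m = 1021
d = (-10, 0);  v_rel = (5, 2),  |v_rel|² = 29
v_rel×d = (5)·(0) − (2)·(-10) = 20
since m = R²·29 − 20²:  R² = (400 + 1021) / 29 = 49
R = √49 = 7  ⇒  r_B = 7 − 5 = 2

rB=2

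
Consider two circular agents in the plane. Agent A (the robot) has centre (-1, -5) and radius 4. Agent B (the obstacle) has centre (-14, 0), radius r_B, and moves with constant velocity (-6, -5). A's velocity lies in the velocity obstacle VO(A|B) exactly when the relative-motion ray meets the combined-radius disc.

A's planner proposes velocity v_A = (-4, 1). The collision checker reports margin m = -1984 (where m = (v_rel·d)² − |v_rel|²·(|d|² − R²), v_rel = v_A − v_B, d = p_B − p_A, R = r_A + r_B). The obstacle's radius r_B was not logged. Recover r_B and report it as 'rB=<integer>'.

m = -1984
d = (-13, 5);  v_rel = (2, 6),  |v_rel|² = 40
v_rel×d = (2)·(5) − (6)·(-13) = 88
since m = R²·40 − 88²:  R² = (7744 + -1984) / 40 = 144
R = √144 = 12  ⇒  r_B = 12 − 4 = 8

rB=8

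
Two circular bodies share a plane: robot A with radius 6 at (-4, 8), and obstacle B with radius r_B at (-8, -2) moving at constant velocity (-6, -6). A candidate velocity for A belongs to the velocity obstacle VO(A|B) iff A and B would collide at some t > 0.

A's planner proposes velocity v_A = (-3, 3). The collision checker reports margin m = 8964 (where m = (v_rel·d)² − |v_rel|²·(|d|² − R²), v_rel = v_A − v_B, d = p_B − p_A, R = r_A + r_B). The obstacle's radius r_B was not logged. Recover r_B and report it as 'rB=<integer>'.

m = 8964
d = (-4, -10);  v_rel = (3, 9),  |v_rel|² = 90
v_rel×d = (3)·(-10) − (9)·(-4) = 6
since m = R²·90 − 6²:  R² = (36 + 8964) / 90 = 100
R = √100 = 10  ⇒  r_B = 10 − 6 = 4

rB=4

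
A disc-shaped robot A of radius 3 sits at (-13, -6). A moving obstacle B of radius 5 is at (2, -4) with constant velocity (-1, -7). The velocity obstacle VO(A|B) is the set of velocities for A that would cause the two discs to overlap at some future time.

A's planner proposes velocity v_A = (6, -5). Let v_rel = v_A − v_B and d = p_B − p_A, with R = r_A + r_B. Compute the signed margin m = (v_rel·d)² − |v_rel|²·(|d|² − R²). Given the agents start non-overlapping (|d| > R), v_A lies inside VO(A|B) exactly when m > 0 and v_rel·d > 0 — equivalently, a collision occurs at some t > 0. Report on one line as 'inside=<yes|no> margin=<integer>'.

d = (15, 2),  |d|² = 229;  R = 3+5 = 8,  c = 229−8² = 165
v_rel = (7, 2),  |v_rel|² = 53;  v_rel·d = (7)·(15) + (2)·(2) = 109
53·t² − 218·t + 165 = 0  ⇒  m = 109² − 53·165 = 3136
m = 3136 > 0,  v_rel·d = 109 > 0  ⇒  inside

inside=yes margin=3136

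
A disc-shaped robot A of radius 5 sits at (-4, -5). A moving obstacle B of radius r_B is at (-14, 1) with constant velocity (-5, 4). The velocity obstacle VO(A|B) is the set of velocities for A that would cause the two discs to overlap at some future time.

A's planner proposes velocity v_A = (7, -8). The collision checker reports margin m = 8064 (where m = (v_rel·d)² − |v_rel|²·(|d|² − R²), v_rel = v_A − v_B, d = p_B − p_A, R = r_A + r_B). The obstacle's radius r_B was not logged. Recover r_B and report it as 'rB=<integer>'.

m = 8064
d = (-10, 6);  v_rel = (12, -12),  |v_rel|² = 288
v_rel×d = (12)·(6) − (-12)·(-10) = -48
since m = R²·288 − (-48)²:  R² = (2304 + 8064) / 288 = 36
R = √36 = 6  ⇒  r_B = 6 − 5 = 1

rB=1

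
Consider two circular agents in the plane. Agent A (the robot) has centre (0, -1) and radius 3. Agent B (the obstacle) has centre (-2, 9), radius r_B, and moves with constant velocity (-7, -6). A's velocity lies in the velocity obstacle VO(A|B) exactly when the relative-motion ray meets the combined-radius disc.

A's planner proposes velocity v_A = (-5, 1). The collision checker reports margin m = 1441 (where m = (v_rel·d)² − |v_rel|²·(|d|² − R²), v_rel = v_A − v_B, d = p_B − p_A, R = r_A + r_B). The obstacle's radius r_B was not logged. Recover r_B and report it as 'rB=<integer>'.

m = 1441
d = (-2, 10);  v_rel = (2, 7),  |v_rel|² = 53
v_rel×d = (2)·(10) − (7)·(-2) = 34
since m = R²·53 − 34²:  R² = (1156 + 1441) / 53 = 49
R = √49 = 7  ⇒  r_B = 7 − 3 = 4

rB=4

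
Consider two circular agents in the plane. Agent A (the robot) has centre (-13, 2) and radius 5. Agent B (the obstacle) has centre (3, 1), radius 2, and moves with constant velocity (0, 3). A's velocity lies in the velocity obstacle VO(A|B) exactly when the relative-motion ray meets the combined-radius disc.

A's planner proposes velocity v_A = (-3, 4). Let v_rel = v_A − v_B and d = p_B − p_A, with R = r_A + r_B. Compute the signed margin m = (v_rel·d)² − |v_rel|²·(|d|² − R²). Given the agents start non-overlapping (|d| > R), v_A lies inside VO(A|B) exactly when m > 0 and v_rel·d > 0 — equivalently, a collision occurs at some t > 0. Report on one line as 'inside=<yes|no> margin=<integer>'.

d = (16, -1),  |d|² = 257;  R = 5+2 = 7,  c = 257−7² = 208
v_rel = (-3, 1),  |v_rel|² = 10;  v_rel·d = (-3)·(16) + (1)·(-1) = -49
10·t² + 98·t + 208 = 0  ⇒  m = (-49)² − 10·208 = 321
m = 321 > 0,  v_rel·d = -49 < 0  ⇒  outside

inside=no margin=321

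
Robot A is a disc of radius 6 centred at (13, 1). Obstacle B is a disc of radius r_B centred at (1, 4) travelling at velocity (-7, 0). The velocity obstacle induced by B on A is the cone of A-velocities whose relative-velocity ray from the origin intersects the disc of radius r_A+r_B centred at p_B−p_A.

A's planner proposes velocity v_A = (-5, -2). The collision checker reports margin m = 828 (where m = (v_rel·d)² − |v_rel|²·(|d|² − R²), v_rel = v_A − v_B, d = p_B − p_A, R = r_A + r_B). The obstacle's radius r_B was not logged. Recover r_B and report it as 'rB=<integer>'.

m = 828
d = (-12, 3);  v_rel = (2, -2),  |v_rel|² = 8
v_rel×d = (2)·(3) − (-2)·(-12) = -18
since m = R²·8 − (-18)²:  R² = (324 + 828) / 8 = 144
R = √144 = 12  ⇒  r_B = 12 − 6 = 6

rB=6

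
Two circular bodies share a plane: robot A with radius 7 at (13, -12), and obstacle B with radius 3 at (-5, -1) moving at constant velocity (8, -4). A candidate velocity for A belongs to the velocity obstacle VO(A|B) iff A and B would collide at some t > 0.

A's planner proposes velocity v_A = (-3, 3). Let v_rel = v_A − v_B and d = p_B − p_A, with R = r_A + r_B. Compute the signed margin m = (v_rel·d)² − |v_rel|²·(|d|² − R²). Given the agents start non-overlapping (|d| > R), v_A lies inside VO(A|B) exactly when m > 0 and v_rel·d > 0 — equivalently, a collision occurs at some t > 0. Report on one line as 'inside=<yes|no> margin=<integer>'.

d = (-18, 11),  |d|² = 445;  R = 7+3 = 10,  c = 445−10² = 345
v_rel = (-11, 7),  |v_rel|² = 170;  v_rel·d = (-11)·(-18) + (7)·(11) = 275
170·t² − 550·t + 345 = 0  ⇒  m = 275² − 170·345 = 16975
m = 16975 > 0,  v_rel·d = 275 > 0  ⇒  inside

inside=yes margin=16975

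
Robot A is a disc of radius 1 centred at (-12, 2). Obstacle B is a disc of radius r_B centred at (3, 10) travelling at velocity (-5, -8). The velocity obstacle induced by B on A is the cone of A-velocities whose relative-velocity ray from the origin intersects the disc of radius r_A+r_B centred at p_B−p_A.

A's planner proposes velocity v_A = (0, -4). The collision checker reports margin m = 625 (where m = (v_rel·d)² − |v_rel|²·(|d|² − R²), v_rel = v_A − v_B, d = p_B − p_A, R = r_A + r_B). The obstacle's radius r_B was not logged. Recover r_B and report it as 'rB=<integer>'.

m = 625
d = (15, 8);  v_rel = (5, 4),  |v_rel|² = 41
v_rel×d = (5)·(8) − (4)·(15) = -20
since m = R²·41 − (-20)²:  R² = (400 + 625) / 41 = 25
R = √25 = 5  ⇒  r_B = 5 − 1 = 4

rB=4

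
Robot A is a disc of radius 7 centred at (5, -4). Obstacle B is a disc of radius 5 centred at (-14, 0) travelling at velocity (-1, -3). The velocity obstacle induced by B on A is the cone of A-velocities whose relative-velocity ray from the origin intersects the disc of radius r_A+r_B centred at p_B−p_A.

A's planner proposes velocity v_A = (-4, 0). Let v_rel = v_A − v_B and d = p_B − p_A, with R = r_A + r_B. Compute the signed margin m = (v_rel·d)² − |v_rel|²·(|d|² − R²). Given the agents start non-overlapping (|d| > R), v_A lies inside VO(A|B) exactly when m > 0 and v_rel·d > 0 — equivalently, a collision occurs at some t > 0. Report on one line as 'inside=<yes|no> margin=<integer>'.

d = (-19, 4),  |d|² = 377;  R = 7+5 = 12,  c = 377−12² = 233
v_rel = (-3, 3),  |v_rel|² = 18;  v_rel·d = (-3)·(-19) + (3)·(4) = 69
18·t² − 138·t + 233 = 0  ⇒  m = 69² − 18·233 = 567
m = 567 > 0,  v_rel·d = 69 > 0  ⇒  inside

inside=yes margin=567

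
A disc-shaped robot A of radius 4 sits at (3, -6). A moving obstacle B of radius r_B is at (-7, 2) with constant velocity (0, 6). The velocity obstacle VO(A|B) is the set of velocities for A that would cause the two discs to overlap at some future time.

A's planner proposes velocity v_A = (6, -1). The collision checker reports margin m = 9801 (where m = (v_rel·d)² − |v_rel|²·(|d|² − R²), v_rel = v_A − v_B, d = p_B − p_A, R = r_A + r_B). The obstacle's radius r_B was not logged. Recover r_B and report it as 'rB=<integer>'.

m = 9801
d = (-10, 8);  v_rel = (6, -7),  |v_rel|² = 85
v_rel×d = (6)·(8) − (-7)·(-10) = -22
since m = R²·85 − (-22)²:  R² = (484 + 9801) / 85 = 121
R = √121 = 11  ⇒  r_B = 11 − 4 = 7

rB=7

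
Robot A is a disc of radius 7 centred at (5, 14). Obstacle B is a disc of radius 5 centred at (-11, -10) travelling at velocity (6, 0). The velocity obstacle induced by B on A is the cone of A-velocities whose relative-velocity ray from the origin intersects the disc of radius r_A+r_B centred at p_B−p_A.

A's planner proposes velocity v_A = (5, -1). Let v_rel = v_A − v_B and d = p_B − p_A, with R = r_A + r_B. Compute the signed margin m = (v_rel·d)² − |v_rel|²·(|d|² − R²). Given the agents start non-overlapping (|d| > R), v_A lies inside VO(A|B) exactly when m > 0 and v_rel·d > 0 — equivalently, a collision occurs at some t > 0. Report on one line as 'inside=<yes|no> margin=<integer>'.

d = (-16, -24),  |d|² = 832;  R = 7+5 = 12,  c = 832−12² = 688
v_rel = (-1, -1),  |v_rel|² = 2;  v_rel·d = (-1)·(-16) + (-1)·(-24) = 40
2·t² − 80·t + 688 = 0  ⇒  m = 40² − 2·688 = 224
m = 224 > 0,  v_rel·d = 40 > 0  ⇒  inside

inside=yes margin=224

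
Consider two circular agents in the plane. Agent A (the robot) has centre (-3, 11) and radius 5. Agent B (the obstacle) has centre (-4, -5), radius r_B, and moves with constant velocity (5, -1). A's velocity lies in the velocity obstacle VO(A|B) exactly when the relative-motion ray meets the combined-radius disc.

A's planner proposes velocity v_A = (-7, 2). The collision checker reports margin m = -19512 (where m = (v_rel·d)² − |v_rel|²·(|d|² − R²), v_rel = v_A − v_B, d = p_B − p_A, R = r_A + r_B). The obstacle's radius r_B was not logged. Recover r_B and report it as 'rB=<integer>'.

m = -19512
d = (-1, -16);  v_rel = (-12, 3),  |v_rel|² = 153
v_rel×d = (-12)·(-16) − (3)·(-1) = 195
since m = R²·153 − 195²:  R² = (38025 + -19512) / 153 = 121
R = √121 = 11  ⇒  r_B = 11 − 5 = 6

rB=6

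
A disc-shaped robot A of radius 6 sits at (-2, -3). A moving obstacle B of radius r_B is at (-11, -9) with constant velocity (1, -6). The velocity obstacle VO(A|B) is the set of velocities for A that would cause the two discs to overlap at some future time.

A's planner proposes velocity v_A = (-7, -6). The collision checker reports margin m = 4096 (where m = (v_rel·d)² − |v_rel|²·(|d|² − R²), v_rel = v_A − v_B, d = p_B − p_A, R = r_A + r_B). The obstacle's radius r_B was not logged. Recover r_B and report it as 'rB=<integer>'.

m = 4096
d = (-9, -6);  v_rel = (-8, 0),  |v_rel|² = 64
v_rel×d = (-8)·(-6) − (0)·(-9) = 48
since m = R²·64 − 48²:  R² = (2304 + 4096) / 64 = 100
R = √100 = 10  ⇒  r_B = 10 − 6 = 4

rB=4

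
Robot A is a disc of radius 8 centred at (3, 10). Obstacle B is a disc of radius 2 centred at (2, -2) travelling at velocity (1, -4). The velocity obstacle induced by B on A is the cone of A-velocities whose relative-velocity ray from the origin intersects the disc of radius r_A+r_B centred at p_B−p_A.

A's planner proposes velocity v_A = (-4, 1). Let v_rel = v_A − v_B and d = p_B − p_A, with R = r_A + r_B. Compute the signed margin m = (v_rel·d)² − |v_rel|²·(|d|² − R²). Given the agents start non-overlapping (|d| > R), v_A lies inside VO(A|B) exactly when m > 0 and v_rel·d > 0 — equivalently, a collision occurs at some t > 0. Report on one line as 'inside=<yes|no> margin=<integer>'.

d = (-1, -12),  |d|² = 145;  R = 8+2 = 10,  c = 145−10² = 45
v_rel = (-5, 5),  |v_rel|² = 50;  v_rel·d = (-5)·(-1) + (5)·(-12) = -55
50·t² + 110·t + 45 = 0  ⇒  m = (-55)² − 50·45 = 775
m = 775 > 0,  v_rel·d = -55 < 0  ⇒  outside

inside=no margin=775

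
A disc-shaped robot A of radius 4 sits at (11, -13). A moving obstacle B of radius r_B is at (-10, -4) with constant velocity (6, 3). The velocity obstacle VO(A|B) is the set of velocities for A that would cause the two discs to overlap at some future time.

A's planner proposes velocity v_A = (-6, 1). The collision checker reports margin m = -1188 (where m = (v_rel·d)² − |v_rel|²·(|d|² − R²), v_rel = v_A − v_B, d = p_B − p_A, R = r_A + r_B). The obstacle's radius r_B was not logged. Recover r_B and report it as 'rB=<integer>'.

m = -1188
d = (-21, 9);  v_rel = (-12, -2),  |v_rel|² = 148
v_rel×d = (-12)·(9) − (-2)·(-21) = -150
since m = R²·148 − (-150)²:  R² = (22500 + -1188) / 148 = 144
R = √144 = 12  ⇒  r_B = 12 − 4 = 8

rB=8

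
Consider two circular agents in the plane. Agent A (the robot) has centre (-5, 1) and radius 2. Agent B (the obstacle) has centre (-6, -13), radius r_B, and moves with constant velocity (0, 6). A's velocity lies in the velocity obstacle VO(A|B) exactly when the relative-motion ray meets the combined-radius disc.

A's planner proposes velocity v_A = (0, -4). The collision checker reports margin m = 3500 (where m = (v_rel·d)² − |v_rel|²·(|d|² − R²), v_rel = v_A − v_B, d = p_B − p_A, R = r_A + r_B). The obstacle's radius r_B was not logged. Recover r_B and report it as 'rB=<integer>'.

m = 3500
d = (-1, -14);  v_rel = (0, -10),  |v_rel|² = 100
v_rel×d = (0)·(-14) − (-10)·(-1) = -10
since m = R²·100 − (-10)²:  R² = (100 + 3500) / 100 = 36
R = √36 = 6  ⇒  r_B = 6 − 2 = 4

rB=4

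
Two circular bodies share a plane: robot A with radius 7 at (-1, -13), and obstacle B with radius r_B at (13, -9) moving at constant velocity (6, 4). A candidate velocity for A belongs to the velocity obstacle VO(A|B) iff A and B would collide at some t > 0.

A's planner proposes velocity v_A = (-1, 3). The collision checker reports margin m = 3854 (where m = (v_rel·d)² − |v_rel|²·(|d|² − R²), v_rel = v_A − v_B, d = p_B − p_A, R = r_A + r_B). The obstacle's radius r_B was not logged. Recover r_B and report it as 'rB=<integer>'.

m = 3854
d = (14, 4);  v_rel = (-7, -1),  |v_rel|² = 50
v_rel×d = (-7)·(4) − (-1)·(14) = -14
since m = R²·50 − (-14)²:  R² = (196 + 3854) / 50 = 81
R = √81 = 9  ⇒  r_B = 9 − 7 = 2

rB=2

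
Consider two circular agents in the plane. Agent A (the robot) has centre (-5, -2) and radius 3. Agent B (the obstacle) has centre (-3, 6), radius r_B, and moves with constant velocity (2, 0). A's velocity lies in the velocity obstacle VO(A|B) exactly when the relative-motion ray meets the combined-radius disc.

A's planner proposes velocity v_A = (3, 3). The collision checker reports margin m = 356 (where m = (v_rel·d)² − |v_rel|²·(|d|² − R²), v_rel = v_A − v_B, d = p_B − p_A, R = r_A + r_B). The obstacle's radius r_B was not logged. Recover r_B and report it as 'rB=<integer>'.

m = 356
d = (2, 8);  v_rel = (1, 3),  |v_rel|² = 10
v_rel×d = (1)·(8) − (3)·(2) = 2
since m = R²·10 − 2²:  R² = (4 + 356) / 10 = 36
R = √36 = 6  ⇒  r_B = 6 − 3 = 3

rB=3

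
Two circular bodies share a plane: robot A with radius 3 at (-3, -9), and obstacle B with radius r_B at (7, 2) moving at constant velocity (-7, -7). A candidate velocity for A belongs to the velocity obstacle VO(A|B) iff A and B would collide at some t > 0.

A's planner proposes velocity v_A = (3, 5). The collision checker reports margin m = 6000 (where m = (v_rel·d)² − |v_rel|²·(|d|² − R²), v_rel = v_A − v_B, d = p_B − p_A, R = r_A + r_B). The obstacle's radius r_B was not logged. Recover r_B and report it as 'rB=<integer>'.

m = 6000
d = (10, 11);  v_rel = (10, 12),  |v_rel|² = 244
v_rel×d = (10)·(11) − (12)·(10) = -10
since m = R²·244 − (-10)²:  R² = (100 + 6000) / 244 = 25
R = √25 = 5  ⇒  r_B = 5 − 3 = 2

rB=2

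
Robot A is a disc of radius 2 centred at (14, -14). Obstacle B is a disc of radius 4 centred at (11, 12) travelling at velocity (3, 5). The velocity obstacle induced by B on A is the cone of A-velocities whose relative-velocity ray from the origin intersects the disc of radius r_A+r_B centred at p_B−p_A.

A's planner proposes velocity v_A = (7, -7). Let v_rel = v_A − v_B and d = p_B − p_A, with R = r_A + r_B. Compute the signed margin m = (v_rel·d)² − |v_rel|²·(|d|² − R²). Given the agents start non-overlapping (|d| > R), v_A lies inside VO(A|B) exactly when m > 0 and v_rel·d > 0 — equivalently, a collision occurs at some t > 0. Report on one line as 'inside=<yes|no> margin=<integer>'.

d = (-3, 26),  |d|² = 685;  R = 2+4 = 6,  c = 685−6² = 649
v_rel = (4, -12),  |v_rel|² = 160;  v_rel·d = (4)·(-3) + (-12)·(26) = -324
160·t² + 648·t + 649 = 0  ⇒  m = (-324)² − 160·649 = 1136
m = 1136 > 0,  v_rel·d = -324 < 0  ⇒  outside

inside=no margin=1136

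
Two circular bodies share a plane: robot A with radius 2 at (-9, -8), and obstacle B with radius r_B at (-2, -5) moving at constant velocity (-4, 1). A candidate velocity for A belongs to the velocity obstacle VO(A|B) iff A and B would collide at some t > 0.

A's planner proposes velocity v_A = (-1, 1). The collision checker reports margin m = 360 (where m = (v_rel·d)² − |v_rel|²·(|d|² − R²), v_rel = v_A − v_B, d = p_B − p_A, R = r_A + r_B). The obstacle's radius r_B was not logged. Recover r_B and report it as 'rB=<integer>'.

m = 360
d = (7, 3);  v_rel = (3, 0),  |v_rel|² = 9
v_rel×d = (3)·(3) − (0)·(7) = 9
since m = R²·9 − 9²:  R² = (81 + 360) / 9 = 49
R = √49 = 7  ⇒  r_B = 7 − 2 = 5

rB=5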